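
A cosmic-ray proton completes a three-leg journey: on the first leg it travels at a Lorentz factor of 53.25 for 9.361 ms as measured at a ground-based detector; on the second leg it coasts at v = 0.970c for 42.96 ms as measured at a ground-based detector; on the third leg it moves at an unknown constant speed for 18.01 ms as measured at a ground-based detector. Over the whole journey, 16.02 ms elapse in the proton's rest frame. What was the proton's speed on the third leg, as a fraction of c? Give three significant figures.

Leg 1: γ = 53.25; τ_1 = 9.361/53.25 = 0.1758 ms.
Leg 2: γ = 1/√(1 − 0.970²) = 1/√0.05910 = 4.113; τ_2 = 42.96/4.113 = 10.44 ms.
Leg 3: speed unknown; τ_3 = 18.01/γ_3.
Total proper time: 0.1758 + 10.44 + τ_3 = 16.02, so τ_3 = 16.02 − 10.62 = 5.400 ms.
γ_3 = 18.01/5.400 = 3.335; β = √(1 − 1/γ²) = √0.9101.

β = 0.954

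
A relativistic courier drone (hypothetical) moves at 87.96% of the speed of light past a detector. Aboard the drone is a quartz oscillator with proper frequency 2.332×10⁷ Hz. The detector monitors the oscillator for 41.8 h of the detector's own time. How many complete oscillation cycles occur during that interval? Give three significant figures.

N = 1.67×10¹²

β = 0.8796; γ = 1/√(1 − 0.8796²) = 1/√0.2263 = 2.102
During 41.8 h of lab time, the oscillator's proper time advances by τ = Δt/γ = 41.8/2.102 = 19.88 h = 7.159×10⁴ s.
N = f × τ = 2.332×10⁷ × 7.159×10⁴ = 1.669×10¹².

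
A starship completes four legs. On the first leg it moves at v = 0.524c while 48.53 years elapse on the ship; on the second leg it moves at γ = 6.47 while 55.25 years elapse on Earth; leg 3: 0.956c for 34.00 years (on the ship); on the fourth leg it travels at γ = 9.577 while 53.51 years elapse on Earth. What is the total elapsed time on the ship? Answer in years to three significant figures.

τ = 96.7 years

Leg 1: 48.53 years is already measured on the ship.
Leg 2: γ = 6.47; τ_2 = 55.25/6.470 = 8.539 years.
Leg 3: 34.00 years is already measured on the ship.
Leg 4: γ = 9.577; τ_4 = 53.51/9.577 = 5.587 years.
Total: 48.53 + 8.539 + 34.00 + 5.587 years.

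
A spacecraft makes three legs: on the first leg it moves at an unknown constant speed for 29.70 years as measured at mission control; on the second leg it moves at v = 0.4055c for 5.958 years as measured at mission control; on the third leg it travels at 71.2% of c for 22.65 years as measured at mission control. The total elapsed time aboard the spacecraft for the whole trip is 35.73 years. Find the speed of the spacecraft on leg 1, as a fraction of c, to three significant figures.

β = 0.875

Leg 1: speed unknown; τ_1 = 29.70/γ_1.
Leg 2: γ = 1/√(1 − 0.4055²) = 1/√0.8356 = 1.094; τ_2 = 5.958/1.094 = 5.446 years.
Leg 3: β = 0.712; γ = 1/√(1 − 0.712²) = 1/√0.4931 = 1.424; τ_3 = 22.65/1.424 = 15.90 years.
Total proper time: τ_1 + 5.446 + 15.90 = 35.73, so τ_1 = 35.73 − 21.35 = 14.38 years.
γ_1 = 29.70/14.38 = 2.065; β = √(1 − 1/γ²) = √0.7656.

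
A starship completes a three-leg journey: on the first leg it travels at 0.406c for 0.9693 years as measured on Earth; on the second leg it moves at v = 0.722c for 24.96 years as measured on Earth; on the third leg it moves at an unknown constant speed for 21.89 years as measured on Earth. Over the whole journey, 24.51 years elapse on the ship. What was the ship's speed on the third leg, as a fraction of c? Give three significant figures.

Leg 1: γ = 1/√(1 − 0.406²) = 1/√0.8352 = 1.094; τ_1 = 0.9693/1.094 = 0.8858 years.
Leg 2: γ = 1/√(1 − 0.722²) = 1/√0.4787 = 1.445; τ_2 = 24.96/1.445 = 17.27 years.
Leg 3: speed unknown; τ_3 = 21.89/γ_3.
Total proper time: 0.8858 + 17.27 + τ_3 = 24.51, so τ_3 = 24.51 − 18.16 = 6.355 years.
γ_3 = 21.89/6.355 = 3.445; β = √(1 − 1/γ²) = √0.9157.

β = 0.957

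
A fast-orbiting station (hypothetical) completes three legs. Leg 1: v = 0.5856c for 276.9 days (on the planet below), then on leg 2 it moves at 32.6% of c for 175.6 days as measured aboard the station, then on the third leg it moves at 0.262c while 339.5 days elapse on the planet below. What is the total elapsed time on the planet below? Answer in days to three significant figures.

Δt = 802 days

Leg 1: 276.9 days is already measured on the planet below.
Leg 2: β = 0.326; γ = 1/√(1 − 0.326²) = 1/√0.8937 = 1.058; Δt_2 = 1.058 × 175.6 = 185.7 days.
Leg 3: 339.5 days is already measured on the planet below.
Total: 276.9 + 185.7 + 339.5 days.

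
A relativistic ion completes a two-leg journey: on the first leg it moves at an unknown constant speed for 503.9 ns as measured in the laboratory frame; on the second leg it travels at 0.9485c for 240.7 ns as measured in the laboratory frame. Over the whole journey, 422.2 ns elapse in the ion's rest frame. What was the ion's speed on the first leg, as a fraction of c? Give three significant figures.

Leg 1: speed unknown; τ_1 = 503.9/γ_1.
Leg 2: γ = 1/√(1 − 0.9485²) = 1/√0.1003 = 3.157; τ_2 = 240.7/3.157 = 76.25 ns.
Total proper time: τ_1 + 76.25 = 422.2, so τ_1 = 422.2 − 76.25 = 346.0 ns.
γ_1 = 503.9/346.0 = 1.457; β = √(1 − 1/γ²) = √0.5287.

β = 0.727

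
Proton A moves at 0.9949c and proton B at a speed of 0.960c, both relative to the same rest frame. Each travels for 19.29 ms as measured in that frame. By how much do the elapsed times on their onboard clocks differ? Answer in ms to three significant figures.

A: γ = 1/√(1 − 0.9949²) = 1/√0.01017 = 9.914; τ_A = 19.29/9.914 = 1.946 ms.
B: γ = 1/√(1 − 0.960²) = 1/√0.07840 = 3.571; τ_B = 19.29/3.571 = 5.401 ms.

|τ_A − τ_B| = 3.46 ms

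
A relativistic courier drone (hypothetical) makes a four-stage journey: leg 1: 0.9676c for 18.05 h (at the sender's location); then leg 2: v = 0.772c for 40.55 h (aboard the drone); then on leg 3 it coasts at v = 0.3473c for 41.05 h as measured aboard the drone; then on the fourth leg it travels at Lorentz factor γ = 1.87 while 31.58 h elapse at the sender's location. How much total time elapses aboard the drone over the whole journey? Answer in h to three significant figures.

Leg 1: γ = 1/√(1 − 0.9676²) = 1/√0.06375 = 3.961; τ_1 = 18.05/3.961 = 4.557 h.
Leg 2: 40.55 h is already measured aboard the drone.
Leg 3: 41.05 h is already measured aboard the drone.
Leg 4: γ = 1.87; τ_4 = 31.58/1.870 = 16.89 h.
Total: 4.557 + 40.55 + 41.05 + 16.89 h.

τ = 103 h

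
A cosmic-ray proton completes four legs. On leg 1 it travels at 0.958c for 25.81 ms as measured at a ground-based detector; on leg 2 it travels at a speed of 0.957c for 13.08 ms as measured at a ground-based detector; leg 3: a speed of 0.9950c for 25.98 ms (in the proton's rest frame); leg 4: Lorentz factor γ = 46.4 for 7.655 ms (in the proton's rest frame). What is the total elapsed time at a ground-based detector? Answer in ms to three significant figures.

Leg 1: 25.81 ms is already measured at a ground-based detector.
Leg 2: 13.08 ms is already measured at a ground-based detector.
Leg 3: γ = 1/√(1 − 0.9950²) = 1/√0.009975 = 10.01; Δt_3 = 10.01 × 25.98 = 260.1 ms.
Leg 4: γ = 46.4; Δt_4 = 46.40 × 7.655 = 355.2 ms.
Total: 25.81 + 13.08 + 260.1 + 355.2 ms.

Δt = 654 ms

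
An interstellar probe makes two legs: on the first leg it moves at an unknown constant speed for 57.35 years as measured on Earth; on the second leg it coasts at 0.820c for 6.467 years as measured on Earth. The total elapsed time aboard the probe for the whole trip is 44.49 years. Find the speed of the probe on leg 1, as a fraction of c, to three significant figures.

β = 0.703

Leg 1: speed unknown; τ_1 = 57.35/γ_1.
Leg 2: γ = 1/√(1 − 0.820²) = 1/√0.3276 = 1.747; τ_2 = 6.467/1.747 = 3.701 years.
Total proper time: τ_1 + 3.701 = 44.49, so τ_1 = 44.49 − 3.701 = 40.79 years.
γ_1 = 57.35/40.79 = 1.406; β = √(1 − 1/γ²) = √0.4942.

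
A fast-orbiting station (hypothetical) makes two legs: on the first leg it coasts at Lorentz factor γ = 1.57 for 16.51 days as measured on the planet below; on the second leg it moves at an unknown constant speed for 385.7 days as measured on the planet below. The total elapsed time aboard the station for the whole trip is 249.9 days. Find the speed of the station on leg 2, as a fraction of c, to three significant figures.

Leg 1: γ = 1.57; τ_1 = 16.51/1.570 = 10.52 days.
Leg 2: speed unknown; τ_2 = 385.7/γ_2.
Total proper time: 10.52 + τ_2 = 249.9, so τ_2 = 249.9 − 10.52 = 239.4 days.
γ_2 = 385.7/239.4 = 1.611; β = √(1 − 1/γ²) = √0.6148.

β = 0.784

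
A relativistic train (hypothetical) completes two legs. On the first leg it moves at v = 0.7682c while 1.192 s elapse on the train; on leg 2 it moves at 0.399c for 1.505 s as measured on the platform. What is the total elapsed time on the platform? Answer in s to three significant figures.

Δt = 3.37 s

Leg 1: γ = 1/√(1 − 0.7682²) = 1/√0.4099 = 1.562; Δt_1 = 1.562 × 1.192 = 1.862 s.
Leg 2: 1.505 s is already measured on the platform.
Total: 1.862 + 1.505 s.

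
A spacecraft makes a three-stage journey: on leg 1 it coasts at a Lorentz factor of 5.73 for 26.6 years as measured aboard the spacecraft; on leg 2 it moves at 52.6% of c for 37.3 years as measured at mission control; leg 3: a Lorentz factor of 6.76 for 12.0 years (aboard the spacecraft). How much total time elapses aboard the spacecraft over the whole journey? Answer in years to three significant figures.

τ = 70.3 years

Leg 1: 26.6 years is already measured aboard the spacecraft.
Leg 2: β = 0.526; γ = 1/√(1 − 0.526²) = 1/√0.7233 = 1.176; τ_2 = 37.3/1.176 = 31.72 years.
Leg 3: 12.0 years is already measured aboard the spacecraft.
Total: 26.60 + 31.72 + 12.00 years.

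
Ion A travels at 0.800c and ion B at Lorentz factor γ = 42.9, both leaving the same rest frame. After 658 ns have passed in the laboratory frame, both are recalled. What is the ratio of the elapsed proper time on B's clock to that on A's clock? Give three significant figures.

τ_B/τ_A = 0.0389

A: γ = 1/√(1 − 0.800²) = 5/3 ≈ 1.667. B: γ = 42.9.
τ_A/τ_B = γ_B/γ_A = 42.90/1.667 = 25.74, so τ_B/τ_A = 0.03885.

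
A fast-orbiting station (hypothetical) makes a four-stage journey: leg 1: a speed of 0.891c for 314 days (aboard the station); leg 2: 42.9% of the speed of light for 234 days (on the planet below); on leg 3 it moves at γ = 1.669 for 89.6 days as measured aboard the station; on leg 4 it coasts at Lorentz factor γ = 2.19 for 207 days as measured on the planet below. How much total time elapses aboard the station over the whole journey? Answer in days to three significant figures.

Leg 1: 314 days is already measured aboard the station.
Leg 2: β = 0.429; γ = 1/√(1 − 0.429²) = 1/√0.8160 = 1.107; τ_2 = 234/1.107 = 211.4 days.
Leg 3: 89.6 days is already measured aboard the station.
Leg 4: γ = 2.19; τ_4 = 207/2.190 = 94.52 days.
Total: 314.0 + 211.4 + 89.60 + 94.52 days.

τ = 709 days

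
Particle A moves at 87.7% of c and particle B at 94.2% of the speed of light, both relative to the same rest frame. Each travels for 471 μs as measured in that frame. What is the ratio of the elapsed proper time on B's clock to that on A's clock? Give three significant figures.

τ_B/τ_A = 0.698

A: β = 0.877; γ = 1/√(1 − 0.877²) = 1/√0.2309 = 2.081. B: β = 0.942; γ = 1/√(1 − 0.942²) = 1/√0.1126 = 2.980.
τ_A/τ_B = γ_B/γ_A = 2.980/2.081 = 1.432, so τ_B/τ_A = 0.6985.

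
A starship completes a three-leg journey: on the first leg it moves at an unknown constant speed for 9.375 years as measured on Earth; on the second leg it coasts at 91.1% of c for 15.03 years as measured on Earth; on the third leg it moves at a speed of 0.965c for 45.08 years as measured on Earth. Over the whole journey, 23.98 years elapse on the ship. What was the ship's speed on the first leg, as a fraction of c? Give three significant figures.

β = 0.772

Leg 1: speed unknown; τ_1 = 9.375/γ_1.
Leg 2: β = 0.911; γ = 1/√(1 − 0.911²) = 1/√0.1701 = 2.425; τ_2 = 15.03/2.425 = 6.198 years.
Leg 3: γ = 1/√(1 − 0.965²) = 1/√0.06878 = 3.813; τ_3 = 45.08/3.813 = 11.82 years.
Total proper time: τ_1 + 6.198 + 11.82 = 23.98, so τ_1 = 23.98 − 18.02 = 5.959 years.
γ_1 = 9.375/5.959 = 1.573; β = √(1 − 1/γ²) = √0.5959.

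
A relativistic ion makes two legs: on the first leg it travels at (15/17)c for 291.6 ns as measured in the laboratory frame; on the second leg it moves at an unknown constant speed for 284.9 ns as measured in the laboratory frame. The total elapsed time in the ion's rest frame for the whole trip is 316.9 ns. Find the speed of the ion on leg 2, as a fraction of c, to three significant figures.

Leg 1: γ = 1/√(1 − (15/17)²) = 17/8 = 2.125; τ_1 = 291.6/2.125 = 137.2 ns.
Leg 2: speed unknown; τ_2 = 284.9/γ_2.
Total proper time: 137.2 + τ_2 = 316.9, so τ_2 = 316.9 − 137.2 = 179.7 ns.
γ_2 = 284.9/179.7 = 1.586; β = √(1 − 1/γ²) = √0.6023.

β = 0.776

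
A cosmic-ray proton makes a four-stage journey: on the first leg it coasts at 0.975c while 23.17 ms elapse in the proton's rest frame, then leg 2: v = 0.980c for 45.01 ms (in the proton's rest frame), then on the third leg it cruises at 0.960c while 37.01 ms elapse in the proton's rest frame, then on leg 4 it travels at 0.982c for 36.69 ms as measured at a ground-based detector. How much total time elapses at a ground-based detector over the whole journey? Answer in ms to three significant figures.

Leg 1: γ = 1/√(1 − 0.975²) = 1/√0.04938 = 4.500; Δt_1 = 4.500 × 23.17 = 104.3 ms.
Leg 2: γ = 1/√(1 − 0.980²) = 1/√0.03960 = 5.025; Δt_2 = 5.025 × 45.01 = 226.2 ms.
Leg 3: γ = 1/√(1 − 0.960²) = 25/7 ≈ 3.571; Δt_3 = 3.571 × 37.01 = 132.2 ms.
Leg 4: 36.69 ms is already measured at a ground-based detector.
Total: 104.3 + 226.2 + 132.2 + 36.69 ms.

Δt = 499 ms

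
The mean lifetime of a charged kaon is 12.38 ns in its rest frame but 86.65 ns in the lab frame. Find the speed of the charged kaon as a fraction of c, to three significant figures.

γ = Δt/τ₀ = 86.65/12.38 = 6.999
β = √(1 − 1/γ²) = √(1 − 0.02041) = √0.9796

v = 0.990c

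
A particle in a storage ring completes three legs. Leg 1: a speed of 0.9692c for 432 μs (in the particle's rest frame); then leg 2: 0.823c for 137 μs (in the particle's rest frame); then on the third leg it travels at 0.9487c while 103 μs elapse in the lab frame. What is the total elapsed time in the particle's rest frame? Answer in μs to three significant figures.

τ = 602 μs

Leg 1: 432 μs is already measured in the particle's rest frame.
Leg 2: 137 μs is already measured in the particle's rest frame.
Leg 3: γ = 1/√(1 − 0.9487²) = 1/√0.09997 = 3.163; τ_3 = 103/3.163 = 32.57 μs.
Total: 432.0 + 137.0 + 32.57 μs.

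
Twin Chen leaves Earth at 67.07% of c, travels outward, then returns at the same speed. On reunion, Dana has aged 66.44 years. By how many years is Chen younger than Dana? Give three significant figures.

Δt − τ = 17.2 years

β = 0.6707; γ = 1/√(1 − 0.6707²) = 1/√0.5502 = 1.348
Chen's elapsed proper time: τ = 66.44/1.348 = 49.28 years.
Age gap = Δt − τ = 66.44 − 49.28 years.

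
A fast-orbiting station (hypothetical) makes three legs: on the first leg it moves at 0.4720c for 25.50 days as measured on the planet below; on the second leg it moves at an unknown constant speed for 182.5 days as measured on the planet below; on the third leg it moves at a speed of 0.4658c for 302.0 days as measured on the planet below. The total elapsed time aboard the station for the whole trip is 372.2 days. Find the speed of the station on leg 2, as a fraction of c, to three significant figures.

Leg 1: γ = 1/√(1 − 0.4720²) = 1/√0.7772 = 1.134; τ_1 = 25.50/1.134 = 22.48 days.
Leg 2: speed unknown; τ_2 = 182.5/γ_2.
Leg 3: γ = 1/√(1 − 0.4658²) = 1/√0.7830 = 1.130; τ_3 = 302.0/1.130 = 267.2 days.
Total proper time: 22.48 + τ_2 + 267.2 = 372.2, so τ_2 = 372.2 − 289.7 = 82.48 days.
γ_2 = 182.5/82.48 = 2.213; β = √(1 − 1/γ²) = √0.7957.

β = 0.892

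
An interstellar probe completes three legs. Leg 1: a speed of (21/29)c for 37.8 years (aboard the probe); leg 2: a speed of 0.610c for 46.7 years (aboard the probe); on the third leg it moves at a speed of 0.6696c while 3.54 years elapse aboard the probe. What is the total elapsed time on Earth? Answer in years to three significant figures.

Δt = 119 years

Leg 1: γ = 1/√(1 − (21/29)²) = 29/20 = 1.450; Δt_1 = 1.450 × 37.8 = 54.81 years.
Leg 2: γ = 1/√(1 − 0.610²) = 1/√0.6279 = 1.262; Δt_2 = 1.262 × 46.7 = 58.93 years.
Leg 3: γ = 1/√(1 − 0.6696²) = 1/√0.5516 = 1.346; Δt_3 = 1.346 × 3.54 = 4.766 years.
Total: 54.81 + 58.93 + 4.766 years.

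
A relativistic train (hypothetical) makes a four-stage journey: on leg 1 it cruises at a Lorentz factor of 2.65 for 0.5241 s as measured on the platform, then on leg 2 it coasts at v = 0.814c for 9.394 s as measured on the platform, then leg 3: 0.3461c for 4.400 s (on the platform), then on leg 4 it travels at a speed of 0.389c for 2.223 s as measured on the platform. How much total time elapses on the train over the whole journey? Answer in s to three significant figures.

Leg 1: γ = 2.65; τ_1 = 0.5241/2.650 = 0.1978 s.
Leg 2: γ = 1/√(1 − 0.814²) = 1/√0.3374 = 1.722; τ_2 = 9.394/1.722 = 5.457 s.
Leg 3: γ = 1/√(1 − 0.3461²) = 1/√0.8802 = 1.066; τ_3 = 4.400/1.066 = 4.128 s.
Leg 4: γ = 1/√(1 − 0.389²) = 1/√0.8487 = 1.085; τ_4 = 2.223/1.085 = 2.048 s.
Total: 0.1978 + 5.457 + 4.128 + 2.048 s.

τ = 11.8 s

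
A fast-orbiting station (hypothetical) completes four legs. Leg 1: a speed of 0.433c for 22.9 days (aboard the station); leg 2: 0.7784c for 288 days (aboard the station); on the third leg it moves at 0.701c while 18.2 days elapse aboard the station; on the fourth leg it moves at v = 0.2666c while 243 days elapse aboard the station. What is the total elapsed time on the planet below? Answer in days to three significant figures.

Leg 1: γ = 1/√(1 − 0.433²) = 1/√0.8125 = 1.109; Δt_1 = 1.109 × 22.9 = 25.41 days.
Leg 2: γ = 1/√(1 − 0.7784²) = 1/√0.3941 = 1.593; Δt_2 = 1.593 × 288 = 458.8 days.
Leg 3: γ = 1/√(1 − 0.701²) = 1/√0.5086 = 1.402; Δt_3 = 1.402 × 18.2 = 25.52 days.
Leg 4: γ = 1/√(1 − 0.2666²) = 1/√0.9289 = 1.038; Δt_4 = 1.038 × 243 = 252.1 days.
Total: 25.41 + 458.8 + 25.52 + 252.1 days.

Δt = 762 days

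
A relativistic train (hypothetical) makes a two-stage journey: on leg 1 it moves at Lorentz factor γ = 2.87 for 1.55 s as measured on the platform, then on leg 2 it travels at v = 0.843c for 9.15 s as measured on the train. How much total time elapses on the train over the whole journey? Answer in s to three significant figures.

τ = 9.69 s

Leg 1: γ = 2.87; τ_1 = 1.55/2.870 = 0.5401 s.
Leg 2: 9.15 s is already measured on the train.
Total: 0.5401 + 9.150 s.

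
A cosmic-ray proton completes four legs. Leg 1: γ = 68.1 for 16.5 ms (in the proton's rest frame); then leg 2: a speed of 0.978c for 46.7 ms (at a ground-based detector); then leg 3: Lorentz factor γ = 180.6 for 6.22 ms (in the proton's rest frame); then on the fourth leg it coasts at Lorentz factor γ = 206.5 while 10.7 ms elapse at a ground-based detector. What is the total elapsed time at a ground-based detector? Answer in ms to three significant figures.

Leg 1: γ = 68.1; Δt_1 = 68.10 × 16.5 = 1124 ms.
Leg 2: 46.7 ms is already measured at a ground-based detector.
Leg 3: γ = 180.6; Δt_3 = 180.6 × 6.22 = 1123 ms.
Leg 4: 10.7 ms is already measured at a ground-based detector.
Total: 1124 + 46.70 + 1123 + 10.70 ms.

Δt = 2300 ms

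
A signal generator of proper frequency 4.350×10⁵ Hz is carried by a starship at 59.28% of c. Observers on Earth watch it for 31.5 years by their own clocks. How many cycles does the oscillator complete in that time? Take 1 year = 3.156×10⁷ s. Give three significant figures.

β = 0.5928; γ = 1/√(1 − 0.5928²) = 1/√0.6486 = 1.242
During 31.5 years of lab time, the oscillator's proper time advances by τ = Δt/γ = 31.5/1.242 = 25.37 years = 8.006×10⁸ s.
N = f × τ = 4.350×10⁵ × 8.006×10⁸ = 3.483×10¹⁴.

N = 3.48×10¹⁴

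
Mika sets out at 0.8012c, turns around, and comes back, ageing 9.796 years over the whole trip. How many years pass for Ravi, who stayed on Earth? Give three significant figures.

Δt = 16.4 years

γ = 1/√(1 − 0.8012²) = 1/√0.3581 = 1.671
Earth-frame duration is the dilated interval: Δt = γτ = 1.671 × 9.796 years.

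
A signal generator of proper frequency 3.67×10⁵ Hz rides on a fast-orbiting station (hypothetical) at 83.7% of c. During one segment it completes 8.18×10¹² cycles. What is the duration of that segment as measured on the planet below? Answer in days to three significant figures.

β = 0.837; γ = 1/√(1 − 0.837²) = 1/√0.2994 = 1.827
Proper time for N cycles: τ = N/f = 8.18×10¹²/(3.67×10⁵) = 2.229×10⁷ s = 258.0 days.
Lab-frame duration Δt = γτ = 1.827 × 258.0 = 471.4 days.

Δt = 471 days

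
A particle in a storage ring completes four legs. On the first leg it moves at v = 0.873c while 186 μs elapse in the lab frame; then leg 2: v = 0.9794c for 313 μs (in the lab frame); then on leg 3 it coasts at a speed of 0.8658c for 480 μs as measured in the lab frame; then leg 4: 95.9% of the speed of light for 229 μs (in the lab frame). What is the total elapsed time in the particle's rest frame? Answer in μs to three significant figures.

τ = 459 μs

Leg 1: γ = 1/√(1 − 0.873²) = 1/√0.2379 = 2.050; τ_1 = 186/2.050 = 90.72 μs.
Leg 2: γ = 1/√(1 − 0.9794²) = 1/√0.04078 = 4.952; τ_2 = 313/4.952 = 63.20 μs.
Leg 3: γ = 1/√(1 − 0.8658²) = 1/√0.2504 = 1.998; τ_3 = 480/1.998 = 240.2 μs.
Leg 4: β = 0.959; γ = 1/√(1 − 0.959²) = 1/√0.08032 = 3.529; τ_4 = 229/3.529 = 64.90 μs.
Total: 90.72 + 63.20 + 240.2 + 64.90 μs.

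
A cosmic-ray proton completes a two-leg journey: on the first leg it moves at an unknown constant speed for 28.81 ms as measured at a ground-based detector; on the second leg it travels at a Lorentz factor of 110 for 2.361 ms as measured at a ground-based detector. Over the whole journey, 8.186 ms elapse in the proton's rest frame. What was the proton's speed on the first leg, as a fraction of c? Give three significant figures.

β = 0.959

Leg 1: speed unknown; τ_1 = 28.81/γ_1.
Leg 2: γ = 110; τ_2 = 2.361/110.0 = 0.02146 ms.
Total proper time: τ_1 + 0.02146 = 8.186, so τ_1 = 8.186 − 0.02146 = 8.165 ms.
γ_1 = 28.81/8.165 = 3.529; β = √(1 − 1/γ²) = √0.9197.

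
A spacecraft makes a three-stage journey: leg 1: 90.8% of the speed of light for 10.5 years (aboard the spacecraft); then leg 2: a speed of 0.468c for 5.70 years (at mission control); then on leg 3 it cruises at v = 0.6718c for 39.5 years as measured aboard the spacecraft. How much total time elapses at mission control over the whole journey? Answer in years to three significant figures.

Δt = 84.1 years

Leg 1: β = 0.908; γ = 1/√(1 − 0.908²) = 1/√0.1755 = 2.387; Δt_1 = 2.387 × 10.5 = 25.06 years.
Leg 2: 5.70 years is already measured at mission control.
Leg 3: γ = 1/√(1 − 0.6718²) = 1/√0.5487 = 1.350; Δt_3 = 1.350 × 39.5 = 53.33 years.
Total: 25.06 + 5.700 + 53.33 years.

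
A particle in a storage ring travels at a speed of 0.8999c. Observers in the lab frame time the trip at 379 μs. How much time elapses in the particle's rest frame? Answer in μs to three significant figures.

τ = 165 μs

γ = 1/√(1 − 0.8999²) = 1/√0.1902 = 2.293
The interval measured in the lab frame is the dilated one; the clock in the particle's rest frame measures the proper time τ = Δt/γ = 379/2.293 μs.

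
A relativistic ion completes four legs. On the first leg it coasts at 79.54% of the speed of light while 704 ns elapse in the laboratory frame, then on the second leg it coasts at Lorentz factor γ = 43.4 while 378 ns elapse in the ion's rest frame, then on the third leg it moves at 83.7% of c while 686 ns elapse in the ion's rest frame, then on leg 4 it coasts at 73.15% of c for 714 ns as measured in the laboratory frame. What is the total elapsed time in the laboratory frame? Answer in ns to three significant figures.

Δt = 1.91×10⁴ ns

Leg 1: 704 ns is already measured in the laboratory frame.
Leg 2: γ = 43.4; Δt_2 = 43.40 × 378 = 1.641×10⁴ ns.
Leg 3: β = 0.837; γ = 1/√(1 − 0.837²) = 1/√0.2994 = 1.827; Δt_3 = 1.827 × 686 = 1254 ns.
Leg 4: 714 ns is already measured in the laboratory frame.
Total: 704.0 + 1.641×10⁴ + 1254 + 714.0 ns.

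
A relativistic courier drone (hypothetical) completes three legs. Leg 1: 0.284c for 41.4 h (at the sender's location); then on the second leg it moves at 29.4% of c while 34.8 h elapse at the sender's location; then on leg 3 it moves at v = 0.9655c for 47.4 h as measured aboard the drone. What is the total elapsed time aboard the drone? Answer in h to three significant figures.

τ = 120 h

Leg 1: γ = 1/√(1 − 0.284²) = 1/√0.9193 = 1.043; τ_1 = 41.4/1.043 = 39.70 h.
Leg 2: β = 0.294; γ = 1/√(1 − 0.294²) = 1/√0.9136 = 1.046; τ_2 = 34.8/1.046 = 33.26 h.
Leg 3: 47.4 h is already measured aboard the drone.
Total: 39.70 + 33.26 + 47.40 h.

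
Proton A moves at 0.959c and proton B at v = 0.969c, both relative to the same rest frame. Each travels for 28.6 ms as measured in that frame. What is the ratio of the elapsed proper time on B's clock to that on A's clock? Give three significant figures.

τ_B/τ_A = 0.872

A: γ = 1/√(1 − 0.959²) = 1/√0.08032 = 3.529. B: γ = 1/√(1 − 0.969²) = 1/√0.06104 = 4.048.
τ_A/τ_B = γ_B/γ_A = 4.048/3.529 = 1.147, so τ_B/τ_A = 0.8718.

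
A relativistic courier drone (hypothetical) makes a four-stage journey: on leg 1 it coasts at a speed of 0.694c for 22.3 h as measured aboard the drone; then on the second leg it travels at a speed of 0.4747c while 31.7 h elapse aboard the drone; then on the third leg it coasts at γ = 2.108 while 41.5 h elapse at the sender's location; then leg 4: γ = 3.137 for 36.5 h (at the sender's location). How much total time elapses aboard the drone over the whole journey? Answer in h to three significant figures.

Leg 1: 22.3 h is already measured aboard the drone.
Leg 2: 31.7 h is already measured aboard the drone.
Leg 3: γ = 2.108; τ_3 = 41.5/2.108 = 19.69 h.
Leg 4: γ = 3.137; τ_4 = 36.5/3.137 = 11.64 h.
Total: 22.30 + 31.70 + 19.69 + 11.64 h.

τ = 85.3 h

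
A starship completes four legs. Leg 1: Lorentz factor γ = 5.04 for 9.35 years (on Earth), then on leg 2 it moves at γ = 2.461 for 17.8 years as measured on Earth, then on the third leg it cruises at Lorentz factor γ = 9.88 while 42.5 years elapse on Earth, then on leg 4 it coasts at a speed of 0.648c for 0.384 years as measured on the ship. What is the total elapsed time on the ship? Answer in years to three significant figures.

τ = 13.8 years

Leg 1: γ = 5.04; τ_1 = 9.35/5.040 = 1.855 years.
Leg 2: γ = 2.461; τ_2 = 17.8/2.461 = 7.233 years.
Leg 3: γ = 9.88; τ_3 = 42.5/9.880 = 4.302 years.
Leg 4: 0.384 years is already measured on the ship.
Total: 1.855 + 7.233 + 4.302 + 0.3840 years.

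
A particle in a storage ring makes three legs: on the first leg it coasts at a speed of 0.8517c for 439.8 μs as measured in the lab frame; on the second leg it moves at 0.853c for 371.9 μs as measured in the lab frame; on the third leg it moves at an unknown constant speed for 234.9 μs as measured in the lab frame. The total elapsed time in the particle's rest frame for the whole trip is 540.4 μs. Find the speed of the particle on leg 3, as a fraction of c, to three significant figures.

Leg 1: γ = 1/√(1 − 0.8517²) = 1/√0.2746 = 1.908; τ_1 = 439.8/1.908 = 230.5 μs.
Leg 2: γ = 1/√(1 − 0.853²) = 1/√0.2724 = 1.916; τ_2 = 371.9/1.916 = 194.1 μs.
Leg 3: speed unknown; τ_3 = 234.9/γ_3.
Total proper time: 230.5 + 194.1 + τ_3 = 540.4, so τ_3 = 540.4 − 424.6 = 115.8 μs.
γ_3 = 234.9/115.8 = 2.028; β = √(1 − 1/γ²) = √0.7568.

β = 0.870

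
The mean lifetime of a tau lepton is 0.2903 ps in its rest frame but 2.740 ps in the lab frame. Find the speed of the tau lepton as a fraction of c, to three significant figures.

β = 0.994

γ = Δt/τ₀ = 2.740/0.2903 = 9.439
β = √(1 − 1/γ²) = √(1 − 0.01123) = √0.9888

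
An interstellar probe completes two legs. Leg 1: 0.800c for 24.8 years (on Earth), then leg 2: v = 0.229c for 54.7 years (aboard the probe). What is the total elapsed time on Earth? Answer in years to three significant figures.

Δt = 81.0 years

Leg 1: 24.8 years is already measured on Earth.
Leg 2: γ = 1/√(1 − 0.229²) = 1/√0.9476 = 1.027; Δt_2 = 1.027 × 54.7 = 56.19 years.
Total: 24.80 + 56.19 years.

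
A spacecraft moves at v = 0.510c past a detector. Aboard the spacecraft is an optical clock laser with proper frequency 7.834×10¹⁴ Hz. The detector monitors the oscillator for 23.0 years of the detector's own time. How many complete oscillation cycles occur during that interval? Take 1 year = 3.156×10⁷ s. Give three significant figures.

N = 4.89×10²³

γ = 1/√(1 − 0.510²) = 1/√0.7399 = 1.163
During 23.0 years of lab time, the oscillator's proper time advances by τ = Δt/γ = 23.0/1.163 = 19.78 years = 6.244×10⁸ s.
N = f × τ = 7.834×10¹⁴ × 6.244×10⁸ = 4.891×10²³.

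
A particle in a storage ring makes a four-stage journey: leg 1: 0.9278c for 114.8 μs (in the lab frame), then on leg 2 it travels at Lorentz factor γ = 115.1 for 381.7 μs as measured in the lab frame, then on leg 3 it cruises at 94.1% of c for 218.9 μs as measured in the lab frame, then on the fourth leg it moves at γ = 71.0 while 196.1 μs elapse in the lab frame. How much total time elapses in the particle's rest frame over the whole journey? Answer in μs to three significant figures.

τ = 123 μs

Leg 1: γ = 1/√(1 − 0.9278²) = 1/√0.1392 = 2.680; τ_1 = 114.8/2.680 = 42.83 μs.
Leg 2: γ = 115.1; τ_2 = 381.7/115.1 = 3.316 μs.
Leg 3: β = 0.941; γ = 1/√(1 − 0.941²) = 1/√0.1145 = 2.955; τ_3 = 218.9/2.955 = 74.08 μs.
Leg 4: γ = 71.0; τ_4 = 196.1/71.00 = 2.762 μs.
Total: 42.83 + 3.316 + 74.08 + 2.762 μs.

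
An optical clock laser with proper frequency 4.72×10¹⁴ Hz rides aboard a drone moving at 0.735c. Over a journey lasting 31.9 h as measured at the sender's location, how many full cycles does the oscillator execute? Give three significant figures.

γ = 1/√(1 − 0.735²) = 1/√0.4598 = 1.475
The oscillator's own cycle count is N = f × τ where τ is the proper time aboard the drone. τ = Δt/γ = 31.9/1.475 = 21.63 h = 7.787×10⁴ s.
N = 4.72×10¹⁴ × 7.787×10⁴ = 3.675×10¹⁹.

N = 3.68×10¹⁹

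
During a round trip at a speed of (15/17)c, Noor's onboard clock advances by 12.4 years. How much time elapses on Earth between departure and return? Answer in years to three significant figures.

γ = 1/√(1 − (15/17)²) = 17/8 = 2.125
Earth-frame duration is the dilated interval: Δt = γτ = 2.125 × 12.4 years.

Δt = 26.4 years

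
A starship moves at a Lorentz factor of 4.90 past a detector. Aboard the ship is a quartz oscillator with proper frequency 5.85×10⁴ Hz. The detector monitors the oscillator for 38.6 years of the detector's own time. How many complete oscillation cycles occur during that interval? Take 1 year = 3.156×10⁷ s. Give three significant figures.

γ = 4.90
During 38.6 years of lab time, the oscillator's proper time advances by τ = Δt/γ = 38.6/4.900 = 7.878 years = 2.486×10⁸ s.
N = f × τ = 5.85×10⁴ × 2.486×10⁸ = 1.454×10¹³.

N = 1.45×10¹³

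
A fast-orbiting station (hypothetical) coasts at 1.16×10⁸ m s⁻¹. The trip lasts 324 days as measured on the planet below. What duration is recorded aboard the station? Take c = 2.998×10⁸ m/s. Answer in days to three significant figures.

β = 1.16×10⁸/2.998×10⁸ = 0.3869; γ = 1/√(1 − 0.3869²) = 1.084
The interval measured on the planet below is the dilated one; the clock aboard the station measures the proper time τ = Δt/γ = 324/1.084 days.

τ = 299 days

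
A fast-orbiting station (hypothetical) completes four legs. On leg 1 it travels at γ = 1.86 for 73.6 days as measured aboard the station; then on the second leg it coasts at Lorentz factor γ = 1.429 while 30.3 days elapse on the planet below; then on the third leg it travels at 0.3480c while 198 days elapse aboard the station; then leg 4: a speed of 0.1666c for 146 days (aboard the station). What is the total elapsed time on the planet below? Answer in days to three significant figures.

Δt = 526 days

Leg 1: γ = 1.86; Δt_1 = 1.860 × 73.6 = 136.9 days.
Leg 2: 30.3 days is already measured on the planet below.
Leg 3: γ = 1/√(1 − 0.3480²) = 1/√0.8789 = 1.067; Δt_3 = 1.067 × 198 = 211.2 days.
Leg 4: γ = 1/√(1 − 0.1666²) = 1/√0.9722 = 1.014; Δt_4 = 1.014 × 146 = 148.1 days.
Total: 136.9 + 30.30 + 211.2 + 148.1 days.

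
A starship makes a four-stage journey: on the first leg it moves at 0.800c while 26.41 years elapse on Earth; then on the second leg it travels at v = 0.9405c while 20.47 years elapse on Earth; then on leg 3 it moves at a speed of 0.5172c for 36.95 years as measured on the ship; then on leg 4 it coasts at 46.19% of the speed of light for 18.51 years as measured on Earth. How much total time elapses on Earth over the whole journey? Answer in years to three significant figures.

Leg 1: 26.41 years is already measured on Earth.
Leg 2: 20.47 years is already measured on Earth.
Leg 3: γ = 1/√(1 − 0.5172²) = 1/√0.7325 = 1.168; Δt_3 = 1.168 × 36.95 = 43.17 years.
Leg 4: 18.51 years is already measured on Earth.
Total: 26.41 + 20.47 + 43.17 + 18.51 years.

Δt = 109 years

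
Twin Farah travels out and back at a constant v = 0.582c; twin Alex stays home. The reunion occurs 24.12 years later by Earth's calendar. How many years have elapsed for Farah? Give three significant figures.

τ = 19.6 years

γ = 1/√(1 − 0.582²) = 1/√0.6613 = 1.230
Farah's clock measures proper time along the trip: τ = Δt/γ = 24.12/1.230 years.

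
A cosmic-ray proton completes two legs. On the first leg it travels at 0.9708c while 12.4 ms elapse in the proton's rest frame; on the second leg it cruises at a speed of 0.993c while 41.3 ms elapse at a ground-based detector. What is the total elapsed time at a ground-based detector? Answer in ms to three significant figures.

Δt = 93.0 ms

Leg 1: γ = 1/√(1 − 0.9708²) = 1/√0.05755 = 4.169; Δt_1 = 4.169 × 12.4 = 51.69 ms.
Leg 2: 41.3 ms is already measured at a ground-based detector.
Total: 51.69 + 41.30 ms.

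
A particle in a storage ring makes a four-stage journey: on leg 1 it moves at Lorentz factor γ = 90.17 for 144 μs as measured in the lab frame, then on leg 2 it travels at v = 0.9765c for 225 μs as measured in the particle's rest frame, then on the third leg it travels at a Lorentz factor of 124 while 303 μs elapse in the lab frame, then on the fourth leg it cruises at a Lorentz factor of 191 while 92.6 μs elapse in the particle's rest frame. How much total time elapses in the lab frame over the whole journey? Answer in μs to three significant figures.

Δt = 1.92×10⁴ μs

Leg 1: 144 μs is already measured in the lab frame.
Leg 2: γ = 1/√(1 − 0.9765²) = 1/√0.04645 = 4.640; Δt_2 = 4.640 × 225 = 1044 μs.
Leg 3: 303 μs is already measured in the lab frame.
Leg 4: γ = 191; Δt_4 = 191.0 × 92.6 = 1.769×10⁴ μs.
Total: 144.0 + 1044 + 303.0 + 1.769×10⁴ μs.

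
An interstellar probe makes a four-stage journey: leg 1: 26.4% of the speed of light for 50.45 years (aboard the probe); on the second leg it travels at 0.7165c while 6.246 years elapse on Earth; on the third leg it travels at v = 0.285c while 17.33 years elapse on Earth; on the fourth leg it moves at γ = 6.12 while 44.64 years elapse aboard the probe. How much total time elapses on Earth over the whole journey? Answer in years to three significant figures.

Leg 1: β = 0.264; γ = 1/√(1 − 0.264²) = 1/√0.9303 = 1.037; Δt_1 = 1.037 × 50.45 = 52.31 years.
Leg 2: 6.246 years is already measured on Earth.
Leg 3: 17.33 years is already measured on Earth.
Leg 4: γ = 6.12; Δt_4 = 6.120 × 44.64 = 273.2 years.
Total: 52.31 + 6.246 + 17.33 + 273.2 years.

Δt = 349 years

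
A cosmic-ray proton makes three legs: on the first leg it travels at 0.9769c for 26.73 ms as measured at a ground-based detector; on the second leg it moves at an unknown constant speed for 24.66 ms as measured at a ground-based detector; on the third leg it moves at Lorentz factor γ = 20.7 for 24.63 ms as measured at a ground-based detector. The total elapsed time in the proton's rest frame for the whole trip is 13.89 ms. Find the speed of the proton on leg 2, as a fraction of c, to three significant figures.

Leg 1: γ = 1/√(1 − 0.9769²) = 1/√0.04567 = 4.680; τ_1 = 26.73/4.680 = 5.712 ms.
Leg 2: speed unknown; τ_2 = 24.66/γ_2.
Leg 3: γ = 20.7; τ_3 = 24.63/20.70 = 1.190 ms.
Total proper time: 5.712 + τ_2 + 1.190 = 13.89, so τ_2 = 13.89 − 6.902 = 6.988 ms.
γ_2 = 24.66/6.988 = 3.529; β = √(1 − 1/γ²) = √0.9197.

β = 0.959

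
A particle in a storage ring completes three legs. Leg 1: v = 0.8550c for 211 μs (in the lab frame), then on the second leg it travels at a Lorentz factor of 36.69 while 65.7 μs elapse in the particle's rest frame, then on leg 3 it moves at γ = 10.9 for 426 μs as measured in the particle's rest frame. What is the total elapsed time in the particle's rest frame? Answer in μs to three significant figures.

Leg 1: γ = 1/√(1 − 0.8550²) = 1/√0.2690 = 1.928; τ_1 = 211/1.928 = 109.4 μs.
Leg 2: 65.7 μs is already measured in the particle's rest frame.
Leg 3: 426 μs is already measured in the particle's rest frame.
Total: 109.4 + 65.70 + 426.0 μs.

τ = 601 μs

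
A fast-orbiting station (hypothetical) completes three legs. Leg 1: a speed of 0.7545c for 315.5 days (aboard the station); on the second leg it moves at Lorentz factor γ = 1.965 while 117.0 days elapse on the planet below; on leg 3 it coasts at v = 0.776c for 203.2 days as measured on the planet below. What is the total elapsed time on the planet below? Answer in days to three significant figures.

Leg 1: γ = 1/√(1 − 0.7545²) = 1/√0.4307 = 1.524; Δt_1 = 1.524 × 315.5 = 480.7 days.
Leg 2: 117.0 days is already measured on the planet below.
Leg 3: 203.2 days is already measured on the planet below.
Total: 480.7 + 117.0 + 203.2 days.

Δt = 801 days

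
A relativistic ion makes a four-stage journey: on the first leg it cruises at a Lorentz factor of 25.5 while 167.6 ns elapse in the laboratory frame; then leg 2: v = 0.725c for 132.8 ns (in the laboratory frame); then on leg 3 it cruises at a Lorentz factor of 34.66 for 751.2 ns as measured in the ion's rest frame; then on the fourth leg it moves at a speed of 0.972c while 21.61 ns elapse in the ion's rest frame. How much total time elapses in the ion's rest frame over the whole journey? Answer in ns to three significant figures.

τ = 871 ns

Leg 1: γ = 25.5; τ_1 = 167.6/25.50 = 6.573 ns.
Leg 2: γ = 1/√(1 − 0.725²) = 1/√0.4744 = 1.452; τ_2 = 132.8/1.452 = 91.47 ns.
Leg 3: 751.2 ns is already measured in the ion's rest frame.
Leg 4: 21.61 ns is already measured in the ion's rest frame.
Total: 6.573 + 91.47 + 751.2 + 21.61 ns.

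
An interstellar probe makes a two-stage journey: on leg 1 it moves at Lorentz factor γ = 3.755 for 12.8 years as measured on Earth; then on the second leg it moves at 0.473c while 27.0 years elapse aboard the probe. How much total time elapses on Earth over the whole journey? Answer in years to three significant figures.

Δt = 43.4 years

Leg 1: 12.8 years is already measured on Earth.
Leg 2: γ = 1/√(1 − 0.473²) = 1/√0.7763 = 1.135; Δt_2 = 1.135 × 27.0 = 30.64 years.
Total: 12.80 + 30.64 years.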